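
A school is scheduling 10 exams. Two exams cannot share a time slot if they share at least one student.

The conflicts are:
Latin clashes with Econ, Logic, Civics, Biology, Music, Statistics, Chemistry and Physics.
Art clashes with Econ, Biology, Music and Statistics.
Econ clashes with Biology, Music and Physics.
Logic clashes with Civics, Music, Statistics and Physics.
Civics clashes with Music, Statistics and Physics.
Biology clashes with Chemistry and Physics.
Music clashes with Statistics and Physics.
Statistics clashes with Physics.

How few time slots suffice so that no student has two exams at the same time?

Latin, Logic, Civics, Music, Statistics, Physics are mutually in conflict, so at least 6 time slots are needed.
Using 6 time slots: Latin=1, Art=1, Econ=4, Logic=5, Civics=6, Biology=2, Music=2, Statistics=4, Chemistry=3, Physics=3. No two conflicting exams share a time slot.

6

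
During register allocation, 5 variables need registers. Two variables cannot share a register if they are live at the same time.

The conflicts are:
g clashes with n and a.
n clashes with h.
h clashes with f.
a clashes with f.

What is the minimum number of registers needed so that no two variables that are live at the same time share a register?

The cycle h-f-a-g-n-h has odd length 5, so it cannot be 2-colored; at least 3 registers are needed.
Using 3 registers: g=2, n=1, h=2, a=1, f=3. No two conflicting variables share a register.

3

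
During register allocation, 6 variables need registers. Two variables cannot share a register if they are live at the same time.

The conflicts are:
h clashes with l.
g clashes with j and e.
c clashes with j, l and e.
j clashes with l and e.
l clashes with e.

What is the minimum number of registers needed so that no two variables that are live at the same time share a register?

c, j, l, e all conflict with each other, so at least 4 registers are needed.
4 registers suffice: register 1 → {h, j}; register 2 → {e}; register 3 → {g, l}; register 4 → {c}. Every pair that conflicts lands in different registers.

4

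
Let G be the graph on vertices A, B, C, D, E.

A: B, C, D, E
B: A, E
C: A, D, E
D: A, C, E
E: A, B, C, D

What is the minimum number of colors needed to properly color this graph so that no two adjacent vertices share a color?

4

A, C, D, E are pairwise adjacent (a clique of size 4), so at least 4 colors are needed.
A valid assignment using 4 colors: A=1, B=3, C=4, D=3, E=2. No two adjacent vertices share a color.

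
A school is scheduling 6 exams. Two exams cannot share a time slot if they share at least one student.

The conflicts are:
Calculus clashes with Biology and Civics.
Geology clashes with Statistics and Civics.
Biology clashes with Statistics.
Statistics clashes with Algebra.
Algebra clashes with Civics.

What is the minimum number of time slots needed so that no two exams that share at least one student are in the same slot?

The cycle Civics-Algebra-Statistics-Biology-Calculus-Civics has odd length 5, so it cannot be 2-colored; at least 3 time slots are needed.
A valid assignment using 3 time slots: Calculus=2, Geology=2, Biology=3, Statistics=1, Algebra=2, Civics=1. Every pair that conflicts lands in different time slots.

3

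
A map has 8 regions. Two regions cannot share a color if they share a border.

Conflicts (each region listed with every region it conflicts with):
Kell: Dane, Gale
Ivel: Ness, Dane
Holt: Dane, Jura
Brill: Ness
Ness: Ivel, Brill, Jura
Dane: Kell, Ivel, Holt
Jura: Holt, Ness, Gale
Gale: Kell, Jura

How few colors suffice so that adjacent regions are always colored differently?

The cycle Holt-Jura-Ness-Ivel-Dane-Holt has odd length 5, so it cannot be 2-colored; at least 3 colors are needed.
A valid assignment using 3 colors: Kell=2, Ivel=2, Holt=3, Brill=2, Ness=1, Dane=1, Jura=2, Gale=1. Every pair that conflicts lands in different colors.

3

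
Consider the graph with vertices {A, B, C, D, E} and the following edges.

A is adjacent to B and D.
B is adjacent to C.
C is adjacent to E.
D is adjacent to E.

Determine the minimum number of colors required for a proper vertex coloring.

The cycle D-A-B-C-E-D has odd length 5, so it cannot be 2-colored; at least 3 colors are needed.
3 colors suffice: A=2, B=1, C=2, D=1, E=3. Every edge joins two different colors.

3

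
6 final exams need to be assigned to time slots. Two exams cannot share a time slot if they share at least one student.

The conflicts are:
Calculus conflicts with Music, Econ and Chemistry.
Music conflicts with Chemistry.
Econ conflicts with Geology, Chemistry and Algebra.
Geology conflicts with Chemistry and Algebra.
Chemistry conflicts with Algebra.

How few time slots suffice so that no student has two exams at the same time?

Econ, Geology, Chemistry, Algebra are mutually in conflict, so at least 4 time slots are needed.
Using 4 time slots: Calculus=3, Music=2, Econ=2, Geology=3, Chemistry=1, Algebra=4. Every pair that conflicts lands in different time slots.

4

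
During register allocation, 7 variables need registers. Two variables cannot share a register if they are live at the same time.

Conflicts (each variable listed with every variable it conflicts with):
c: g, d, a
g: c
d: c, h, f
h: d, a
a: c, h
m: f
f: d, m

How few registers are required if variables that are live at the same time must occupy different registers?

2

m and f conflict, so at least 2 registers are needed.
2 registers suffice: register 1 → {c, h, f}; register 2 → {g, d, a, m}. Each listed conflict is separated.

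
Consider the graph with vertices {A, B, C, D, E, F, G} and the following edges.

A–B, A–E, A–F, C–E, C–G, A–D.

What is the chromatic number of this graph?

A and D are adjacent, so at least 2 colors are needed.
2 colors suffice: color red → {A, C}; color blue → {B, D, E, F, G}. Every edge joins two different colors.

2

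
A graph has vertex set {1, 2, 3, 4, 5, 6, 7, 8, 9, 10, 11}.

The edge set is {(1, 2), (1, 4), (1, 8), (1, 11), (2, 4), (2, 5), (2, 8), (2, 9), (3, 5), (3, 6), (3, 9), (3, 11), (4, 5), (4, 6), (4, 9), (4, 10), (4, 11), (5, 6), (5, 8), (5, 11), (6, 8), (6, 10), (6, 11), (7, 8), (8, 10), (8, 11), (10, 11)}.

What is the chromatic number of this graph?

4

6, 8, 10, 11 are mutually adjacent (a clique of size 4), so at least 4 colors are needed.
A valid assignment using 4 colors: 1=green, 2=blue, 3=red, 4=red, 5=yellow, 6=green, 7=blue, 8=red, 9=green, 10=yellow, 11=blue. Every edge joins two different colors.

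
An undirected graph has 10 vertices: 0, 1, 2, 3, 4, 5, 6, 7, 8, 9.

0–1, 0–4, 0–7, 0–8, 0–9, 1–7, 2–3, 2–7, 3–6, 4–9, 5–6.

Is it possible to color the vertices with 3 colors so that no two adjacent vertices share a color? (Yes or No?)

The chromatic number is 3. 0, 4, 9 are mutually adjacent, so at least 3 colors are needed.
One proper 3-coloring: 0=a, 1=c, 2=a, 3=b, 4=b, 5=b, 6=a, 7=b, 8=b, 9=c.
That is already a proper 3-coloring.

Yes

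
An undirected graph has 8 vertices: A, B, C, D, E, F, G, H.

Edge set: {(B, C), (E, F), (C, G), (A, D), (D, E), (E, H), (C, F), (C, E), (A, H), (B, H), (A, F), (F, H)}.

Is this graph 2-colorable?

C, E, F are mutually adjacent, so at least 3 colors are needed.
So 2 colors are not enough.

No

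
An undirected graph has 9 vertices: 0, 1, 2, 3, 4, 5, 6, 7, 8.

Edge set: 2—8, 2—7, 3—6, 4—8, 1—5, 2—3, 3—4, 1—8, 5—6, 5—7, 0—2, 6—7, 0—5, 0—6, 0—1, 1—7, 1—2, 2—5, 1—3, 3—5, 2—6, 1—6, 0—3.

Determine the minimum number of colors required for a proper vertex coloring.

0, 1, 2, 3, 5, 6 form a clique, so at least 6 colors are needed.
6 colors suffice: 0=f, 1=b, 2=a, 3=d, 4=a, 5=e, 6=c, 7=d, 8=c. Every edge joins two different colors.

6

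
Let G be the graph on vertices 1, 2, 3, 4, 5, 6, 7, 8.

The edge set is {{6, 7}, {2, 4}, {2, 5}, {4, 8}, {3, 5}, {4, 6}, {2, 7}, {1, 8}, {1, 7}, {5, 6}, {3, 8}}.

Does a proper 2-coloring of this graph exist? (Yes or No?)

The cycle 4-8-1-7-6-4 has odd length 5, so it cannot be 2-colored; at least 3 colors are needed.
So 2 colors are not enough.

No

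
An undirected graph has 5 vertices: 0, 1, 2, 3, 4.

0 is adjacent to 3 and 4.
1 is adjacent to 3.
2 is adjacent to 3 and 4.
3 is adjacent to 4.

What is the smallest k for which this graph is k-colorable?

3

2, 3, 4 are mutually adjacent, so at least 3 colors are needed.
3 colors suffice: color a → {3}; color b → {1, 4}; color c → {0, 2}. Each edge has distinct colors on its endpoints.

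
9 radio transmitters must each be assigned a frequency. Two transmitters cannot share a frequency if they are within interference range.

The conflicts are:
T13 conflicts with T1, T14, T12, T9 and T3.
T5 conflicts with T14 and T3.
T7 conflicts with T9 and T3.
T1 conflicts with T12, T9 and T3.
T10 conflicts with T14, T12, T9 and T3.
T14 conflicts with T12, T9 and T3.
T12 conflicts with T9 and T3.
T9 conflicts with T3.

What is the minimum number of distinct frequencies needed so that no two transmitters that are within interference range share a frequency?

5

T13, T1, T12, T9, T3 are mutually in conflict, so at least 5 frequencies are needed.
5 frequencies suffice: frequency 1 → {T3}; frequency 2 → {T5, T9}; frequency 3 → {T7, T12}; frequency 4 → {T1, T14}; frequency 5 → {T13, T10}. No two conflicting transmitters share a frequency.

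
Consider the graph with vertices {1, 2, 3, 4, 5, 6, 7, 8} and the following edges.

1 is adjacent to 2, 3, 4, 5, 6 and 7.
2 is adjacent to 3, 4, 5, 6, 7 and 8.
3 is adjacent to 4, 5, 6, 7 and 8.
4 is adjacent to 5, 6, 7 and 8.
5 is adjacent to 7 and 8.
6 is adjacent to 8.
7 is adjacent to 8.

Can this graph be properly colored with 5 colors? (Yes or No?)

No

2, 3, 4, 5, 7, 8 form a clique, so at least 6 colors are needed.
So 5 colors are not enough.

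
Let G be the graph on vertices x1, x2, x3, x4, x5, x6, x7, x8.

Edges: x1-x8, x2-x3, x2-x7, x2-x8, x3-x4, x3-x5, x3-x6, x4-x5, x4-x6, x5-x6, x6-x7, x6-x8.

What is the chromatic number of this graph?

x3, x4, x5, x6 are mutually adjacent (a clique of size 4), so at least 4 colors are needed.
A valid assignment using 4 colors: x1=1, x2=1, x3=2, x4=4, x5=3, x6=1, x7=2, x8=2. Every edge joins two different colors.

4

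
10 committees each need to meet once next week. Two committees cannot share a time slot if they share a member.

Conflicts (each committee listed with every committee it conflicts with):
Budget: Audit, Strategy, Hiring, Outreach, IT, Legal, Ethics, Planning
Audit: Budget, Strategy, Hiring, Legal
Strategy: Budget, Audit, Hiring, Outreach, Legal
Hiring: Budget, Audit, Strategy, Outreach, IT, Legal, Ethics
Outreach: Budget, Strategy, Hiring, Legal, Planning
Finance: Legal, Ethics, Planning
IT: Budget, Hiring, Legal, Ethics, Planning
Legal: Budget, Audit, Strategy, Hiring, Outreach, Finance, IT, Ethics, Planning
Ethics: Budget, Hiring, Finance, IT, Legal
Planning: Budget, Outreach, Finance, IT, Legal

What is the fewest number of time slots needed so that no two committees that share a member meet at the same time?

5

Budget, Audit, Strategy, Hiring, Legal are mutually in conflict, so at least 5 time slots are needed.
5 time slots suffice: time slot 1 → {Legal}; time slot 2 → {Budget, Finance}; time slot 3 → {Hiring, Planning}; time slot 4 → {Strategy, Ethics}; time slot 5 → {Audit, Outreach, IT}. Each listed conflict is separated.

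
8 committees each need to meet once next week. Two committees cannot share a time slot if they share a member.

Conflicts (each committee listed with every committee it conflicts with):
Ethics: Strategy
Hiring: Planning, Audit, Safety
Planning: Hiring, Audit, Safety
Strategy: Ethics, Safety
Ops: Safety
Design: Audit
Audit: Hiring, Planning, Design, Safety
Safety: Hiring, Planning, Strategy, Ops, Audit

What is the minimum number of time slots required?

Hiring, Planning, Audit, Safety all conflict with each other, so at least 4 time slots are needed.
4 time slots suffice: time slot 1 → {Ethics, Design, Safety}; time slot 2 → {Strategy, Ops, Audit}; time slot 3 → {Planning}; time slot 4 → {Hiring}. Each listed conflict is separated.

4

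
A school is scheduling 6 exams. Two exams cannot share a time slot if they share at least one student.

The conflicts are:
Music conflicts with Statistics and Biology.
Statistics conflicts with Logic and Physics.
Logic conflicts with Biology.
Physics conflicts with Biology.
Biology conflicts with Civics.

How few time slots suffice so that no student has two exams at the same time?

2

Logic and Biology conflict, so at least 2 time slots are needed.
Using 2 time slots: Music=2, Statistics=1, Logic=2, Physics=2, Biology=1, Civics=2. Every pair that conflicts lands in different time slots.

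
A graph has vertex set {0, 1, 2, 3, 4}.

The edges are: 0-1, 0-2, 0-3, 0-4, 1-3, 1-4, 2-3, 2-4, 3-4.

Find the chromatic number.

4

0, 2, 3, 4 are pairwise adjacent (a clique of size 4), so at least 4 colors are needed.
4 colors suffice: color a → {0}; color b → {4}; color c → {3}; color d → {1, 2}. Every edge joins two different colors.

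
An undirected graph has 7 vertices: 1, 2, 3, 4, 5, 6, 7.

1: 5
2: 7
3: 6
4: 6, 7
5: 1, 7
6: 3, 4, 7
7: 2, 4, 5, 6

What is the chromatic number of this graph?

4, 6, 7 are pairwise adjacent, so at least 3 colors are needed.
3 colors suffice: color red → {1, 3, 7}; color blue → {2, 5, 6}; color green → {4}. Each edge has distinct colors on its endpoints.

3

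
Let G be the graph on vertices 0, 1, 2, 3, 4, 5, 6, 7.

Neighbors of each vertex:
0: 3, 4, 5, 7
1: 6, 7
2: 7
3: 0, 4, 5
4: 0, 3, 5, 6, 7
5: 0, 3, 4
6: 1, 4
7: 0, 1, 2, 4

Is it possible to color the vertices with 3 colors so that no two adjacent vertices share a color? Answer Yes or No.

0, 3, 4, 5 are mutually adjacent (a clique of size 4), so at least 4 colors are needed.
So 3 colors are not enough.

No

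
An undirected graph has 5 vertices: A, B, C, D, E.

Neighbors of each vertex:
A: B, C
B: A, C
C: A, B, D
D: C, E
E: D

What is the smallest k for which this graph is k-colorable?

A, B, C form a triangle, so at least 3 colors are needed.
3 colors suffice: color 1 → {C, E}; color 2 → {A, D}; color 3 → {B}. Each edge has distinct colors on its endpoints.

3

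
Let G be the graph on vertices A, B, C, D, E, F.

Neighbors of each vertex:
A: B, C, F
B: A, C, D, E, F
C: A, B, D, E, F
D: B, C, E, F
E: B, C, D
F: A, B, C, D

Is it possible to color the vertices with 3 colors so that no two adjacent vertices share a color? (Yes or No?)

A, B, C, F are pairwise adjacent (a clique of size 4), so at least 4 colors are needed.
So 3 colors are not enough.

No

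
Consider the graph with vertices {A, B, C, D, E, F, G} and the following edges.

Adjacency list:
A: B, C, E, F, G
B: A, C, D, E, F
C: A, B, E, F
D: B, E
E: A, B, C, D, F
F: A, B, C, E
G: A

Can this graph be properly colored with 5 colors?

Yes

The chromatic number is 5. A, B, C, E, F form a clique, so at least 5 colors are needed.
5 colors suffice: color red → {A, D}; color blue → {E, G}; color green → {B}; color yellow → {F}; color purple → {C}.
That is already a proper 5-coloring.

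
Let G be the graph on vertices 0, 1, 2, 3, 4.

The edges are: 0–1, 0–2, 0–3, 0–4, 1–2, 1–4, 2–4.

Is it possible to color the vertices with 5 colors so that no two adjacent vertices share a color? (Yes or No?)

Yes

The chromatic number is 4. 0, 1, 2, 4 form a clique, so at least 4 colors are needed.
4 colors suffice: 0=a, 1=d, 2=c, 3=b, 4=b.
Since 5 ≥ 4, a proper 5-coloring certainly exists.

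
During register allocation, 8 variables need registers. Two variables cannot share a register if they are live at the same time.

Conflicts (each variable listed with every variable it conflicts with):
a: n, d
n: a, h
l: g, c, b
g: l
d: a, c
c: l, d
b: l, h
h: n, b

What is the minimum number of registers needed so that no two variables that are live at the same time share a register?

3

The cycle a-d-c-l-b-h-n-a has odd length 7, so it cannot be 2-colored; at least 3 registers are needed.
3 registers suffice: register 1 → {n, l, d}; register 2 → {a, g, c, b}; register 3 → {h}. Each listed conflict is separated.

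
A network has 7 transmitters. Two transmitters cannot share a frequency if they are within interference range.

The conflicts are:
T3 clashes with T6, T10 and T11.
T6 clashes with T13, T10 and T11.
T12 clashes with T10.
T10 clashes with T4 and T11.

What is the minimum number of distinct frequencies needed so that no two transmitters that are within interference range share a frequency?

T3, T6, T10, T11 pairwise conflict, so at least 4 frequencies are needed.
Using 4 frequencies: T3=3, T6=2, T12=2, T13=1, T10=1, T4=2, T11=4. Every pair that conflicts lands in different frequencies.

4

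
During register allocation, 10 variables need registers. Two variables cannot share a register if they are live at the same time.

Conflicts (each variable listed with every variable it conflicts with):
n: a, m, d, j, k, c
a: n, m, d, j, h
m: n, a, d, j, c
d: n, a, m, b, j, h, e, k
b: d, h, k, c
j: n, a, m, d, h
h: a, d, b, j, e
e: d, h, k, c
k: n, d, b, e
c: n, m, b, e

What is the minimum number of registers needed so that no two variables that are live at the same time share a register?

n, a, m, d, j pairwise conflict, so at least 5 registers are needed.
5 registers suffice: n=2, a=4, m=5, d=1, b=4, j=3, h=2, e=4, k=3, c=1. No two conflicting variables share a register.

5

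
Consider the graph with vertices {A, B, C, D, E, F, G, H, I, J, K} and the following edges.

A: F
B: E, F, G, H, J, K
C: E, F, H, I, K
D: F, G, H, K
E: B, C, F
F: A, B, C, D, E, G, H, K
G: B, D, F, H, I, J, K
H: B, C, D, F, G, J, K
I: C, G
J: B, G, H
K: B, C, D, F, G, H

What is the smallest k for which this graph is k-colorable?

D, F, G, H, K are pairwise adjacent (a clique of size 5), so at least 5 colors are needed.
5 colors suffice: color 1 → {F, I, J}; color 2 → {A, E, H}; color 3 → {C, G}; color 4 → {B, D}; color 5 → {K}. Each edge has distinct colors on its endpoints.

5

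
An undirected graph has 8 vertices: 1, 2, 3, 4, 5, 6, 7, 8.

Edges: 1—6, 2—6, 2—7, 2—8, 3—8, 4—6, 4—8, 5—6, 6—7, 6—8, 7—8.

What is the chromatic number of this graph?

2, 6, 7, 8 are mutually adjacent (a clique of size 4), so at least 4 colors are needed.
4 colors suffice: 1=b, 2=d, 3=a, 4=c, 5=b, 6=a, 7=c, 8=b. No two adjacent vertices share a color.

4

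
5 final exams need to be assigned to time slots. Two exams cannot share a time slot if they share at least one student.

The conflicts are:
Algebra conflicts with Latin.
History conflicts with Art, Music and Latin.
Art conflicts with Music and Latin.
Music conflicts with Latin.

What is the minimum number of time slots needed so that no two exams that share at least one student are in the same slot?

History, Art, Music, Latin pairwise conflict, so at least 4 time slots are needed.
4 time slots suffice: time slot 1 → {Latin}; time slot 2 → {Algebra, Art}; time slot 3 → {History}; time slot 4 → {Music}. Each listed conflict is separated.

4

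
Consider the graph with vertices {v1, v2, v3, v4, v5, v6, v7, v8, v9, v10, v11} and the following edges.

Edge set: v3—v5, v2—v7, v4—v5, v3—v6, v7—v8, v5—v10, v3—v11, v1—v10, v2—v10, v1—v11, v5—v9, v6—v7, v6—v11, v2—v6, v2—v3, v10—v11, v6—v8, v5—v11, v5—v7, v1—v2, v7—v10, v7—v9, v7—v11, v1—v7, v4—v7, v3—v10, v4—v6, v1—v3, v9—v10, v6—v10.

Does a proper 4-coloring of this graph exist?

The chromatic number is 4. v2, v6, v7, v10 are pairwise adjacent (a clique of size 4), so at least 4 colors are needed.
4 colors suffice: color 1 → {v3, v7}; color 2 → {v4, v8, v10}; color 3 → {v1, v5, v6}; color 4 → {v2, v9, v11}.
That is already a proper 4-coloring.

Yes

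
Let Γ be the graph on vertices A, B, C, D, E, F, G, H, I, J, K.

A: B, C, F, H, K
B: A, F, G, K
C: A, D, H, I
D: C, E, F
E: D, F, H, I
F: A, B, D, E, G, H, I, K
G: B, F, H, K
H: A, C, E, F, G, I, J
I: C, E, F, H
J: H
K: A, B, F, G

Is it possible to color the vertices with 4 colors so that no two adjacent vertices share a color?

Yes

The chromatic number is 4. E, F, H, I are mutually adjacent (a clique of size 4), so at least 4 colors are needed.
4 colors suffice: color 1 → {C, F, J}; color 2 → {B, D, H}; color 3 → {A, E, G}; color 4 → {I, K}.
That is already a proper 4-coloring.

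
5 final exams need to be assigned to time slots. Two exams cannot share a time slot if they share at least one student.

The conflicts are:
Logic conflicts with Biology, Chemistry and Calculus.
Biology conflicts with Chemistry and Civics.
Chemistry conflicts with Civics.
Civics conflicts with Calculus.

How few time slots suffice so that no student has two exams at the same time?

3

Logic, Biology, Chemistry pairwise conflict, so at least 3 time slots are needed.
3 time slots suffice: Logic=2, Biology=1, Chemistry=3, Civics=2, Calculus=1. Each listed conflict is separated.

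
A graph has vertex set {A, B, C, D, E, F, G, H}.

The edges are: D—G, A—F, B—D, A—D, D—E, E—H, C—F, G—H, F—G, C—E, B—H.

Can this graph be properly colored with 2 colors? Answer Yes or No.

No

The cycle C-E-D-A-F-C has odd length 5, so it cannot be 2-colored; at least 3 colors are needed.
So 2 colors are not enough.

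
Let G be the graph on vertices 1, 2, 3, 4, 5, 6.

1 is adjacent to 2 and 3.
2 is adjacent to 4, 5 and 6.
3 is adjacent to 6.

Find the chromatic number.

2 and 5 are adjacent, so at least 2 colors are needed.
One proper 2-coloring: 1=blue, 2=red, 3=red, 4=blue, 5=blue, 6=blue. Every edge joins two different colors.

2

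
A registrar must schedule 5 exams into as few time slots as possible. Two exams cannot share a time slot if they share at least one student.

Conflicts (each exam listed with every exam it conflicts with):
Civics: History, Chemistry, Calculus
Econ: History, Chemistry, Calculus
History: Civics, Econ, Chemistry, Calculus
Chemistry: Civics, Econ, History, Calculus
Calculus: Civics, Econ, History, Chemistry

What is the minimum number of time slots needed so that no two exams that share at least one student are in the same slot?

Econ, History, Chemistry, Calculus all conflict with each other, so at least 4 time slots are needed.
4 time slots suffice: time slot 1 → {Chemistry}; time slot 2 → {Calculus}; time slot 3 → {History}; time slot 4 → {Civics, Econ}. No two conflicting exams share a time slot.

4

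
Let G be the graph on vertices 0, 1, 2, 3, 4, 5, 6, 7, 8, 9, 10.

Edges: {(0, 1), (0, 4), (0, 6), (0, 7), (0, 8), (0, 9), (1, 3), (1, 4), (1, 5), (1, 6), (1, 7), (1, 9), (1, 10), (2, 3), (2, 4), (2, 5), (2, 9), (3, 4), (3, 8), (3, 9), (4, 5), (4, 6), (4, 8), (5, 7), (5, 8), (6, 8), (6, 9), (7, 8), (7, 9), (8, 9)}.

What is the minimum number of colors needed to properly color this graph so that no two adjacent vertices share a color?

0, 1, 7, 9 are pairwise adjacent (a clique of size 4), so at least 4 colors are needed.
4 colors suffice: color a → {1, 2, 8}; color b → {4, 9, 10}; color c → {0, 3, 5}; color d → {6, 7}. Every edge joins two different colors.

4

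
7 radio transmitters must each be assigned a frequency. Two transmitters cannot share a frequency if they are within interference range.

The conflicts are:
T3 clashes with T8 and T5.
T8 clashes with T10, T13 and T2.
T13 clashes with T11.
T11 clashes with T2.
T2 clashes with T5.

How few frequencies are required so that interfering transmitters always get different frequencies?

2

T2 and T5 conflict, so at least 2 frequencies are needed.
2 frequencies suffice: frequency 1 → {T8, T11, T5}; frequency 2 → {T3, T10, T13, T2}. No two conflicting transmitters share a frequency.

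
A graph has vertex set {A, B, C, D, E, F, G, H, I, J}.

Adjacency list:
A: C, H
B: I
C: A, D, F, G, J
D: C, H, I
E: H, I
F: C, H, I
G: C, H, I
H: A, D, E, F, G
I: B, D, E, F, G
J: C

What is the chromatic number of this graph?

B and I are adjacent, so at least 2 colors are needed.
2 colors suffice: color red → {C, H, I}; color blue → {A, B, D, E, F, G, J}. Every edge joins two different colors.

2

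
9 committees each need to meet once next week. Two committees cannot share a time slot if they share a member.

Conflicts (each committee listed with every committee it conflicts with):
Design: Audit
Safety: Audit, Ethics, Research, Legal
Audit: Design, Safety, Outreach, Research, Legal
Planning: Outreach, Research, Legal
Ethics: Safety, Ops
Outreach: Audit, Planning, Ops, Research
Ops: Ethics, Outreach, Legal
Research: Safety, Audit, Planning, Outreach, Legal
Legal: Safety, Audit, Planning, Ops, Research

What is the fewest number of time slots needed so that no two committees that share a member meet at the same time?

Safety, Audit, Research, Legal all conflict with each other, so at least 4 time slots are needed.
4 time slots suffice: Design=2, Safety=4, Audit=1, Planning=1, Ethics=2, Outreach=3, Ops=1, Research=2, Legal=3. Each listed conflict is separated.

4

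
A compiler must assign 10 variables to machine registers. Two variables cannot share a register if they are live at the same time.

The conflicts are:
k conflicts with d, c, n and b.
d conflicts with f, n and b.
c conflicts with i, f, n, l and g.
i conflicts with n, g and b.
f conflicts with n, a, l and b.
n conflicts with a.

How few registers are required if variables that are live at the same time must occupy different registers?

c, i, g all conflict with each other, so at least 3 registers are needed.
3 registers suffice: k=2, d=1, c=1, i=2, f=2, n=3, a=1, l=3, g=3, b=3. Each listed conflict is separated.

3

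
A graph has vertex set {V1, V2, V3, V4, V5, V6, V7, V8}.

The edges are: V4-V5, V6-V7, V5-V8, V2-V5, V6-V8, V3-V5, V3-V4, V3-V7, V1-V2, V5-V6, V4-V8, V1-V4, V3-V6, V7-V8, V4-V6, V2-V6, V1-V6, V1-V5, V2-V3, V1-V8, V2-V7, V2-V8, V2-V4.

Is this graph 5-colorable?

No

V1, V2, V4, V5, V6, V8 are pairwise adjacent (a clique of size 6), so at least 6 colors are needed.
So 5 colors are not enough.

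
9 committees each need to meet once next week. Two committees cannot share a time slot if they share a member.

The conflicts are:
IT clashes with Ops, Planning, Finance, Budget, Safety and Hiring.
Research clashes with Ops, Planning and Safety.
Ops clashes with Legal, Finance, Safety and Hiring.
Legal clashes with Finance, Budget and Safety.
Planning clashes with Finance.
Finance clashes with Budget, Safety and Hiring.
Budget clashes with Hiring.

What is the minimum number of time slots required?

IT, Finance, Budget, Hiring pairwise conflict, so at least 4 time slots are needed.
4 time slots suffice: IT=3, Research=1, Ops=2, Legal=3, Planning=2, Finance=1, Budget=2, Safety=4, Hiring=4. Every pair that conflicts lands in different time slots.

4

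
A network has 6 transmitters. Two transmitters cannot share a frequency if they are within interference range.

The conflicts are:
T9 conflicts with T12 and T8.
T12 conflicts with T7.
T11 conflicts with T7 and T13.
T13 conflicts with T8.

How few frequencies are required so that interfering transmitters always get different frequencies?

T11 and T7 conflict, so at least 2 frequencies are needed.
2 frequencies suffice: T9=2, T12=1, T11=1, T7=2, T13=2, T8=1. Every pair that conflicts lands in different frequencies.

2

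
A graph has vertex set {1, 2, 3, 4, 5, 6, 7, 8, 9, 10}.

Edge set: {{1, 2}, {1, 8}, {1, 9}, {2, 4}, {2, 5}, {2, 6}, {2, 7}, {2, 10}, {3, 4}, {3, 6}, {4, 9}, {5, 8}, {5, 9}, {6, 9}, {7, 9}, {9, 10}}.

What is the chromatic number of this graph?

3 and 4 are adjacent, so at least 2 colors are needed.
2 colors suffice: color a → {2, 3, 8, 9}; color b → {1, 4, 5, 6, 7, 10}. Each edge has distinct colors on its endpoints.

2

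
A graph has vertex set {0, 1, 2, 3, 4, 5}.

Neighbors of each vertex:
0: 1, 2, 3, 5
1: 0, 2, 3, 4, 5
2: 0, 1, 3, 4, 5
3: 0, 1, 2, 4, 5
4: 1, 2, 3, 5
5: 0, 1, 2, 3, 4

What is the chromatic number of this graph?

1, 2, 3, 4, 5 are pairwise adjacent (a clique of size 5), so at least 5 colors are needed.
5 colors suffice: 0=purple, 1=green, 2=yellow, 3=blue, 4=purple, 5=red. No two adjacent vertices share a color.

5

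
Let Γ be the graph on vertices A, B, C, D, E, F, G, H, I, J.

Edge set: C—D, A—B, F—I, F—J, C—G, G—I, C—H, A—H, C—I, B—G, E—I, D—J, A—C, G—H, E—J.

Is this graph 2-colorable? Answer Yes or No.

No

A, C, H are pairwise adjacent, so at least 3 colors are needed.
So 2 colors are not enough.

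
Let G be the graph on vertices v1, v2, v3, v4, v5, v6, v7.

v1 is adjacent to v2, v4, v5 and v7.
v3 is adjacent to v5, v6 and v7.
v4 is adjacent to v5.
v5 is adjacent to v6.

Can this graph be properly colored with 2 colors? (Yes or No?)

v1, v4, v5 form a triangle, so at least 3 colors are needed.
So 2 colors are not enough.

No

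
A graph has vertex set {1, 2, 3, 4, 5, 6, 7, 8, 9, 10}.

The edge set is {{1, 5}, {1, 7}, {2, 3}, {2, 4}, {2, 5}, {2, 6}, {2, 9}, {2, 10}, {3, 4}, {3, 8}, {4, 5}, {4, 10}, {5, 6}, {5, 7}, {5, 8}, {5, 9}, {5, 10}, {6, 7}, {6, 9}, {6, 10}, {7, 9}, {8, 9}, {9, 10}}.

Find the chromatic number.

2, 5, 6, 9, 10 are mutually adjacent (a clique of size 5), so at least 5 colors are needed.
One proper 5-coloring: 1=green, 2=blue, 3=red, 4=green, 5=red, 6=purple, 7=blue, 8=blue, 9=green, 10=yellow. Each edge has distinct colors on its endpoints.

5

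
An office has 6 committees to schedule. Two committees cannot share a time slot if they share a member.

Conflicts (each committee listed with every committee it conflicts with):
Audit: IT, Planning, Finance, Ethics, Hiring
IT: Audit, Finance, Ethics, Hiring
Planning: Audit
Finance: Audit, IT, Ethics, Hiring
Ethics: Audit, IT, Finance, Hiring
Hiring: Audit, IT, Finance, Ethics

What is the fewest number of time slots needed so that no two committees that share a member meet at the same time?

Audit, IT, Finance, Ethics, Hiring pairwise conflict, so at least 5 time slots are needed.
5 time slots suffice: time slot 1 → {Audit}; time slot 2 → {Planning, Hiring}; time slot 3 → {IT}; time slot 4 → {Finance}; time slot 5 → {Ethics}. No two conflicting committees share a time slot.

5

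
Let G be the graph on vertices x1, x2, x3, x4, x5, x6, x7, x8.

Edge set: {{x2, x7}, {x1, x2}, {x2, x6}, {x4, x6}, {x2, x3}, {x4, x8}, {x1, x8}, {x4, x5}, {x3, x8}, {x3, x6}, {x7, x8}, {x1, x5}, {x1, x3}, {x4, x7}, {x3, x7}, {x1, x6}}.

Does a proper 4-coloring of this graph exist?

Yes

The chromatic number is 4. x1, x2, x3, x6 are pairwise adjacent (a clique of size 4), so at least 4 colors are needed.
4 colors suffice: x1=1, x2=4, x3=2, x4=2, x5=3, x6=3, x7=1, x8=3.
That is already a proper 4-coloring.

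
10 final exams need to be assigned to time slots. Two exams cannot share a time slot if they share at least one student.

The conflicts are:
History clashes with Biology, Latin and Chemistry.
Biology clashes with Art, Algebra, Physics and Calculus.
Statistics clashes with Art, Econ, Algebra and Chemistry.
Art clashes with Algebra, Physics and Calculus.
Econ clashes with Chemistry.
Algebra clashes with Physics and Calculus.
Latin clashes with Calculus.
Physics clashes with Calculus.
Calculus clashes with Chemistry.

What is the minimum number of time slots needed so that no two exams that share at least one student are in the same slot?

5

Biology, Art, Algebra, Physics, Calculus all conflict with each other, so at least 5 time slots are needed.
A valid assignment using 5 time slots: History=1, Biology=3, Statistics=1, Art=2, Econ=3, Algebra=4, Latin=2, Physics=5, Calculus=1, Chemistry=2. No two conflicting exams share a time slot.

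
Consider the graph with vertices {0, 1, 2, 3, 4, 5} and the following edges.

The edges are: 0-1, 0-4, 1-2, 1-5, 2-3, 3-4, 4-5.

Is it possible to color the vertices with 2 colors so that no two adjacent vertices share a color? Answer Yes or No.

No

The cycle 0-1-2-3-4-0 has odd length 5, so it cannot be 2-colored; at least 3 colors are needed.
So 2 colors are not enough.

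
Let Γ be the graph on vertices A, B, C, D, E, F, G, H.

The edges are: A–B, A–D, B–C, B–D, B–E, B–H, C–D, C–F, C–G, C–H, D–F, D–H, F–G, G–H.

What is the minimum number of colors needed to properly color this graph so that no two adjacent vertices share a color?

B, C, D, H form a clique, so at least 4 colors are needed.
4 colors suffice: color 1 → {A, C, E}; color 2 → {B, G}; color 3 → {D}; color 4 → {F, H}. Each edge has distinct colors on its endpoints.

4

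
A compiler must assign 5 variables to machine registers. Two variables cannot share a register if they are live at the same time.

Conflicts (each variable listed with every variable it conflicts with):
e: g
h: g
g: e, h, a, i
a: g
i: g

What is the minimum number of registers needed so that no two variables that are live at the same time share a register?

g and a conflict, so at least 2 registers are needed.
Using 2 registers: e=2, h=2, g=1, a=2, i=2. Every pair that conflicts lands in different registers.

2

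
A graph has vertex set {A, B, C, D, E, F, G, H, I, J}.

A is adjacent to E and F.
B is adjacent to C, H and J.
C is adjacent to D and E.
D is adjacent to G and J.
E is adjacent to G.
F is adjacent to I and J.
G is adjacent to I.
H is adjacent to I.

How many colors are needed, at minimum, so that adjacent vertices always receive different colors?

3

The cycle H-B-J-F-I-H has odd length 5, so it cannot be 2-colored; at least 3 colors are needed.
A valid assignment using 3 colors: A=red, B=blue, C=red, D=blue, E=blue, F=blue, G=red, H=red, I=green, J=red. Each edge has distinct colors on its endpoints.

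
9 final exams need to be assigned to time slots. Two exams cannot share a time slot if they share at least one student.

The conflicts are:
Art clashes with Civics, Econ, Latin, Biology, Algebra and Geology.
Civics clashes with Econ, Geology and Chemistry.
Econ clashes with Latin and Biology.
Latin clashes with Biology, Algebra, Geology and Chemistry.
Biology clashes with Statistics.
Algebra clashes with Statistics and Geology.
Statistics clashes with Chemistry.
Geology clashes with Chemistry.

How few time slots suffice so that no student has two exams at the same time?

Art, Econ, Latin, Biology pairwise conflict, so at least 4 time slots are needed.
4 time slots suffice: time slot 1 → {Civics, Latin, Statistics}; time slot 2 → {Art, Chemistry}; time slot 3 → {Biology, Geology}; time slot 4 → {Econ, Algebra}. No two conflicting exams share a time slot.

4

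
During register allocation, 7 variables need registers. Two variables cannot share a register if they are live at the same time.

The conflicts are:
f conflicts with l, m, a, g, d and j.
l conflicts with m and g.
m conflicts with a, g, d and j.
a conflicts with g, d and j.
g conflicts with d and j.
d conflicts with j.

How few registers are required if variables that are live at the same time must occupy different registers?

f, m, a, g, d, j pairwise conflict, so at least 6 registers are needed.
6 registers suffice: register 1 → {m}; register 2 → {f}; register 3 → {g}; register 4 → {l, j}; register 5 → {d}; register 6 → {a}. No two conflicting variables share a register.

6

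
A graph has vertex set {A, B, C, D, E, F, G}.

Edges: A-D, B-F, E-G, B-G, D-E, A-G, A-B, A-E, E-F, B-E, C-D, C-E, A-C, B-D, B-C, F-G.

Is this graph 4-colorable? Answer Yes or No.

A, B, C, D, E are mutually adjacent (a clique of size 5), so at least 5 colors are needed.
So 4 colors are not enough.

No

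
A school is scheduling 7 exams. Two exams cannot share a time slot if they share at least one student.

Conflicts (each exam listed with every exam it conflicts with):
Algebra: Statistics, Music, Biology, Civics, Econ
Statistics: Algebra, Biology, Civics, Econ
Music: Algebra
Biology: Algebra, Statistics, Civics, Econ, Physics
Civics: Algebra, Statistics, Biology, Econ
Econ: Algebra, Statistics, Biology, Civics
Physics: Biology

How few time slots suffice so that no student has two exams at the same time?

5

Algebra, Statistics, Biology, Civics, Econ all conflict with each other, so at least 5 time slots are needed.
Using 5 time slots: Algebra=1, Statistics=4, Music=2, Biology=2, Civics=5, Econ=3, Physics=1. Each listed conflict is separated.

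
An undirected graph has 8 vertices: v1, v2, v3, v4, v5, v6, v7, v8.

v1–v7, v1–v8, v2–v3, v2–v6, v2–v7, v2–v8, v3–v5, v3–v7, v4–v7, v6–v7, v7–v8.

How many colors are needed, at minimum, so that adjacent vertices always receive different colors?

v2, v6, v7 form a triangle, so at least 3 colors are needed.
3 colors suffice: v1=2, v2=2, v3=3, v4=2, v5=1, v6=3, v7=1, v8=3. Each edge has distinct colors on its endpoints.

3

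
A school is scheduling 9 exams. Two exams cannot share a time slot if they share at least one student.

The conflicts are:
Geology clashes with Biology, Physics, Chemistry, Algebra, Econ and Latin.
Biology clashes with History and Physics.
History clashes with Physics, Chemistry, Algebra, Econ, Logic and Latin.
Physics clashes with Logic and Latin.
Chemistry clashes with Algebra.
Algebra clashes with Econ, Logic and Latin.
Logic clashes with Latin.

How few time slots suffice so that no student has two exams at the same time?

4

History, Algebra, Logic, Latin all conflict with each other, so at least 4 time slots are needed.
4 time slots suffice: time slot 1 → {Geology, History}; time slot 2 → {Physics, Algebra}; time slot 3 → {Biology, Chemistry, Econ, Latin}; time slot 4 → {Logic}. No two conflicting exams share a time slot.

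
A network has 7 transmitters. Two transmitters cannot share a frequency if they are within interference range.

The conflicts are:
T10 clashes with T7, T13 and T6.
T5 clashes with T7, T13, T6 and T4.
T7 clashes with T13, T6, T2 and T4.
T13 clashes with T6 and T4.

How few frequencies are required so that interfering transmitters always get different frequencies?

4

T5, T7, T13, T4 all conflict with each other, so at least 4 frequencies are needed.
4 frequencies suffice: frequency 1 → {T7}; frequency 2 → {T13, T2}; frequency 3 → {T10, T5}; frequency 4 → {T6, T4}. Every pair that conflicts lands in different frequencies.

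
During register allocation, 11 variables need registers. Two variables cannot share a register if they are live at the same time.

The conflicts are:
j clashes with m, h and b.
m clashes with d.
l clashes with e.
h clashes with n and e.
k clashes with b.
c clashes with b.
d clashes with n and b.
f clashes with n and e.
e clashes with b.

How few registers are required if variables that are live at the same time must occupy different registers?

3

The cycle m-j-h-n-d-m has odd length 5, so it cannot be 2-colored; at least 3 registers are needed.
3 registers suffice: register 1 → {m, l, h, f, b}; register 2 → {j, k, c, d, e}; register 3 → {n}. Each listed conflict is separated.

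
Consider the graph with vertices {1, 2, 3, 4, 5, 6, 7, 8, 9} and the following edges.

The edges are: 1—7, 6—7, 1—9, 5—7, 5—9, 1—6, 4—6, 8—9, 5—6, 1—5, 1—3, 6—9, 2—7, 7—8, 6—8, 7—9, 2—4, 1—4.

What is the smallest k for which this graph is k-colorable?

1, 5, 6, 7, 9 are pairwise adjacent (a clique of size 5), so at least 5 colors are needed.
5 colors suffice: color a → {2, 3, 6}; color b → {4, 7}; color c → {1, 8}; color d → {9}; color e → {5}. No two adjacent vertices share a color.

5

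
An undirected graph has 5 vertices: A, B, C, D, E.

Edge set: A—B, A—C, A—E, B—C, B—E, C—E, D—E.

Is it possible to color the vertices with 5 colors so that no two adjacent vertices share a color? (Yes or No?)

The chromatic number is 4. A, B, C, E form a clique, so at least 4 colors are needed.
4 colors suffice: color 1 → {E}; color 2 → {A, D}; color 3 → {B}; color 4 → {C}.
Since 5 ≥ 4, a proper 5-coloring certainly exists.

Yes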